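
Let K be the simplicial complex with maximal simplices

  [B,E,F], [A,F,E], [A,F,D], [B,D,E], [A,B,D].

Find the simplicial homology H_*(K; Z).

Take the total order A < B < D < E < F on the vertex set. Then K (dimension 2) consists of the simplices:

  0-simplices (5): A, B, D, E, F
  1-simplices (10): AB, AD, AE, AF, BD, BE, BF, DE, DF, EF
  2-simplices (5): ABD, ADF, AEF, BDE, BEF

Hence C_0 ≅ Z^5, C_1 ≅ Z^10, C_2 ≅ Z^5.

∂_1: C_1 → C_0 is given by ∂[p,q] = [q] − [p]. For instance
  ∂DF = F − D.
The resulting 5×10 matrix has rank 4, and its Smith normal form has invariant factors (1,1,1,1).

Boundary ∂_2: C_2 → C_1 sends each 2-simplex [p,q,r] to [q,r] − [p,r] + [p,q]. For instance
  ∂ABD = BD − AD + AB,
  ∂BEF = EF − BF + BE.
The resulting 10×5 matrix has rank 5, and its Smith normal form has invariant factors (1,1,1,1,1).

Now H_k = ker ∂_k / im ∂_{k+1}, so:

  H_0: rank C_0 − rank ∂_1 = 5 − 4 = 1, and the invariant factors of ∂_1 are all 1, so H_0 = Z.
  H_1: rank ker ∂_1 − rank ∂_2 = (10 − 4) − 5 = 1, and the invariant factors of ∂_2 are all 1, so H_1 = Z.
  H_2: rank ker ∂_2 − rank ∂_3 = (5 − 5) − 0 = 0, and there is no ∂_3, so H_2 = 0.

As a check, the Euler characteristic is 5 − 10 + 5 = 0, which agrees with 1 − 1 + 0 = 0.
(K is a triangulation of the Möbius band.)

H_0 = Z,  H_1 = Z,  H_2 = 0.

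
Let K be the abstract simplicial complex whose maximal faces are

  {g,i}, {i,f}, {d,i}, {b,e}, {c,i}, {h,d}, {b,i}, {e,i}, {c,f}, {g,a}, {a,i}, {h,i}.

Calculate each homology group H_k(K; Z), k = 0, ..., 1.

Order the vertices as a < b < c < d < e < f < g < h < i. Listing each simplex with vertices in this order, K has dimension 1 with simplices:

  0-simplices (9): a, b, c, d, e, f, g, h, i
  1-simplices (12): ag, ai, be, bi, cf, ci, dh, di, ei, fi, gi, hi

Hence C_0 ≅ Z^9, C_1 ≅ Z^12.

Boundary ∂_1: C_1 → C_0 is given by ∂[p,q] = [q] − [p].
As a 9×12 matrix over Z this has rank 8, with invariant factors (1,1,1,1,1,1,1,1).

Computing H_k = (kernel of ∂_k) / (image of ∂_{k+1}):

  H_0: rank C_0 − rank ∂_1 = 9 − 8 = 1, and the invariant factors of ∂_1 are all 1, so H_0 = Z.
  H_1: rank ker ∂_1 − rank ∂_2 = (12 − 8) − 0 = 4, and there is no ∂_2, so H_1 = Z^4.

As a check, the Euler characteristic is 9 − 12 = -3, which agrees with 1 − 4 = -3.

H_0 ≅ Z,  H_1 ≅ Z^4.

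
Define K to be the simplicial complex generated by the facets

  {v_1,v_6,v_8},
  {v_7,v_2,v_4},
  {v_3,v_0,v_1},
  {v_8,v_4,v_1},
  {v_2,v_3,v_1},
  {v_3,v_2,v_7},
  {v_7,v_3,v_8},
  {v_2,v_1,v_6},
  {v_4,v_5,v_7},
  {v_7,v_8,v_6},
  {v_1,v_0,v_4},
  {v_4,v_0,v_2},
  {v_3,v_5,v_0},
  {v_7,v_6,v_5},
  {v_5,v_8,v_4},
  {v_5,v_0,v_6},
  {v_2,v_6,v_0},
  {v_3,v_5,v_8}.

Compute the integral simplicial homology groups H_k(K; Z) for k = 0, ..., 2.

H_0 ≅ Z,  H_1 ≅ Z ⊕ Z/2Z,  H_2 = 0.

Order the vertices as v_0 < v_1 < v_2 < v_3 < v_4 < v_5 < v_6 < v_7 < v_8. Listing each simplex with vertices in this order, K has dimension 2 with simplices:

  0-simplices (9): [v_0], [v_1], [v_2], [v_3], [v_4], [v_5], [v_6], [v_7], [v_8]
  1-simplices (27): (27 of them)
  2-simplices (18): (18 of them)

giving chain groups C_0 ≅ Z^9, C_1 ≅ Z^27, C_2 ≅ Z^18.

The boundary map ∂_1: C_1 → C_0 maps an edge to its endpoints' difference, ∂[p,q] = q − p.
This gives a 9×27 integer matrix of rank 8; reducing to Smith normal form yields diagonal entries (1,1,1,1,1,1,1,1).

∂_2: C_2 → C_1 maps a triangle to the signed sum of its edges. For instance
  ∂[v_1,v_2,v_6] = [v_2,v_6] − [v_1,v_6] + [v_1,v_2],
  ∂[v_1,v_4,v_8] = [v_4,v_8] − [v_1,v_8] + [v_1,v_4].
The resulting 27×18 matrix has rank 18, and its Smith normal form has invariant factors (1,1,1,1,1,1,1,1,1,1,1,1,1,1,1,1,1,2).

Reading off H_k = ker ∂_k / im ∂_{k+1}:

  H_0: rank C_0 − rank ∂_1 = 9 − 8 = 1, and the invariant factors of ∂_1 are all 1, so H_0 ≅ Z.
  H_1: rank ker ∂_1 − rank ∂_2 = (27 − 8) − 18 = 1, and ∂_2 has invariant factor 2 > 1, so H_1 ≅ Z ⊕ Z/2Z.
  H_2: rank ker ∂_2 − rank ∂_3 = (18 − 18) − 0 = 0, and there is no ∂_3, so H_2 ≅ 0.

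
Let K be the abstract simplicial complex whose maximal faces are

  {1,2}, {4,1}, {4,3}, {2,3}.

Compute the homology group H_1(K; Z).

H_1 ≅ Z.

Fix the vertex order 1 < 2 < 3 < 4 and write every simplex with vertices in increasing order. Then dim K = 1 and the simplices of K are:

  0-simplices (4): [1], [2], [3], [4]
  1-simplices (4): [1,2], [1,4], [2,3], [3,4]

so the chain groups are C_0 ≅ Z^4, C_1 ≅ Z^4.

∂_1: C_1 → C_0 is given by ∂[p,q] = [q] − [p].
The 4×4 boundary matrix has rank 3 and Smith normal form diag(1,1,1).

From H_k ≅ ker(∂_k) / im(∂_{k+1}) we obtain:

  H_1: rank ker ∂_1 − rank ∂_2 = (4 − 3) − 0 = 1, and there is no ∂_2, so H_1 = Z.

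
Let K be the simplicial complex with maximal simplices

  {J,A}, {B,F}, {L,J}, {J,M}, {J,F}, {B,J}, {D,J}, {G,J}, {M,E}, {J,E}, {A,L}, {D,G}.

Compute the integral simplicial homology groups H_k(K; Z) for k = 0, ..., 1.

H_0 = Z,  H_1 = Z^4.

Fix the vertex order A < B < D < E < F < G < J < L < M and write every simplex with vertices in increasing order. Then dim K = 1 and the simplices of K are:

  0-simplices (9): A, B, D, E, F, G, J, L, M
  1-simplices (12): AJ, AL, BF, BJ, DG, DJ, EJ, EM, FJ, GJ, JL, JM

Hence C_0 ≅ Z^9, C_1 ≅ Z^12.

Boundary ∂_1: C_1 → C_0 maps an edge to its endpoints' difference, ∂[p,q] = q − p.
The 9×12 boundary matrix has rank 8 and Smith normal form diag(1,1,1,1,1,1,1,1).

Now H_k = ker ∂_k / im ∂_{k+1}, so:

  H_0: rank C_0 − rank ∂_1 = 9 − 8 = 1, and the invariant factors of ∂_1 are all 1, so H_0 ≅ Z.
  H_1: rank ker ∂_1 − rank ∂_2 = (12 − 8) − 0 = 4, and there is no ∂_2, so H_1 ≅ Z^4.

As a check, the Euler characteristic is 9 − 12 = -3, which agrees with 1 − 4 = -3.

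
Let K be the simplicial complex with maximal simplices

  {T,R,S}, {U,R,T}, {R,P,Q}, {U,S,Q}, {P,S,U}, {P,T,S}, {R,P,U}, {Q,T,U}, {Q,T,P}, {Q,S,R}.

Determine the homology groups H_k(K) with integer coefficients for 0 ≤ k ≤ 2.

H_0 = Z,  H_1 = Z/2,  H_2 = 0.

Order the vertices as P < Q < R < S < T < U. Listing each simplex with vertices in this order, K has dimension 2 with simplices:

  0-simplices (6): P, Q, R, S, T, U
  1-simplices (15): PQ, PR, PS, PT, PU, QR, QS, QT, QU, RS, RT, RU, ST, SU, TU
  2-simplices (10): PQR, PQT, PRU, PST, PSU, QRS, QSU, QTU, RST, RTU

giving chain groups C_0 ≅ Z^6, C_1 ≅ Z^15, C_2 ≅ Z^10.

Boundary ∂_1: C_1 → C_0 sends each edge [p,q] (with p < q) to q − p. For instance
  ∂ST = T − S.
This gives a 6×15 integer matrix of rank 5; reducing to Smith normal form yields diagonal entries (1,1,1,1,1).

The boundary map ∂_2: C_2 → C_1 sends each 2-simplex [p,q,r] to [q,r] − [p,r] + [p,q]. For instance
  ∂PQT = QT − PT + PQ,
  ∂PST = ST − PT + PS.
As a 15×10 matrix over Z this has rank 10, with invariant factors (1,1,1,1,1,1,1,1,1,2).

Reading off H_k = ker ∂_k / im ∂_{k+1}:

  H_0: rank C_0 − rank ∂_1 = 6 − 5 = 1, and the invariant factors of ∂_1 are all 1, so H_0 ≅ Z.
  H_1: rank ker ∂_1 − rank ∂_2 = (15 − 5) − 10 = 0, and ∂_2 has invariant factor 2 > 1, so H_1 ≅ Z/2.
  H_2: rank ker ∂_2 − rank ∂_3 = (10 − 10) − 0 = 0, and there is no ∂_3, so H_2 ≅ 0.

(K is a triangulation of the real projective plane RP^2.)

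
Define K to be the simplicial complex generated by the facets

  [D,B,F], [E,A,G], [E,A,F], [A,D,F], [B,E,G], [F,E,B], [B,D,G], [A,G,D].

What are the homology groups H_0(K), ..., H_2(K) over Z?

We work with the vertex ordering A < B < D < E < F < G. The simplices of K, each written with vertices in increasing order, are:

  0-simplices (6): A, B, D, E, F, G
  1-simplices (12): AD, AE, AF, AG, BD, BE, BF, BG, DF, DG, EF, EG
  2-simplices (8): ADF, ADG, AEF, AEG, BDF, BDG, BEF, BEG

Hence C_0 ≅ Z^6, C_1 ≅ Z^12, C_2 ≅ Z^8.

Boundary ∂_1: C_1 → C_0 is given by ∂[p,q] = [q] − [p]. For instance
  ∂BD = D − B.
As a 6×12 matrix over Z this has rank 5, with invariant factors (1,1,1,1,1).

The boundary map ∂_2: C_2 → C_1 acts by ∂[p,q,r] = [q,r] − [p,r] + [p,q]. For instance
  ∂ADF = DF − AF + AD,
  ∂BEF = EF − BF + BE.
This gives a 12×8 integer matrix of rank 7; reducing to Smith normal form yields diagonal entries (1,1,1,1,1,1,1).

Now H_k = ker ∂_k / im ∂_{k+1}, so:

  H_0: rank C_0 − rank ∂_1 = 6 − 5 = 1, and the invariant factors of ∂_1 are all 1, so H_0 = Z.
  H_1: rank ker ∂_1 − rank ∂_2 = (12 − 5) − 7 = 0, and the invariant factors of ∂_2 are all 1, so H_1 = 0.
  H_2: rank ker ∂_2 − rank ∂_3 = (8 − 7) − 0 = 1, and there is no ∂_3, so H_2 = Z.

As a check, the Euler characteristic is 6 − 12 + 8 = 2, which agrees with 1 − 0 + 1 = 2.
(K is a triangulation of the 2-sphere S^2.)

H_0 = Z,  H_1 = 0,  H_2 = Z.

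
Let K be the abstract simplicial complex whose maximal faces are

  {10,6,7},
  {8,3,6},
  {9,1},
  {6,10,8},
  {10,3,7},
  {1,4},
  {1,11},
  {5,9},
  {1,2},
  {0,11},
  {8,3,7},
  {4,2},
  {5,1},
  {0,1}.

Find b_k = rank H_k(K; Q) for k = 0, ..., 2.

Take the total order 0 < 1 < 2 < 3 < 4 < 5 < 6 < 7 < 8 < 9 < 10 < 11 on the vertex set. Then K (dimension 2) consists of the simplices:

  0-simplices (12): [0], [1], [2], [3], [4], [5], [6], [7], [8], [9], [10], [11]
  1-simplices (19): [0,1], [0,11], [1,2], [1,4], [1,5], [1,9], [1,11], [2,4], [3,6], [3,7], [3,8], [3,10], [5,9], [6,7], [6,8], [6,10], [7,8], [7,10], [8,10]
  2-simplices (5): [3,6,8], [3,7,8], [3,7,10], [6,7,10], [6,8,10]

Hence C_0 ≅ Z^12, C_1 ≅ Z^19, C_2 ≅ Z^5.

The boundary map ∂_1: C_1 → C_0 sends each edge [p,q] (with p < q) to q − p. For instance
  ∂[5,9] = [9] − [5].
As a 12×19 matrix over Z this has rank 10, with invariant factors (1,1,1,1,1,1,1,1,1,1).

Boundary ∂_2: C_2 → C_1 maps a triangle to the signed sum of its edges. For instance
  ∂[3,7,10] = [7,10] − [3,10] + [3,7],
  ∂[3,6,8] = [6,8] − [3,8] + [3,6].
This gives a 19×5 integer matrix of rank 5; reducing to Smith normal form yields diagonal entries (1,1,1,1,1).

From H_k ≅ ker(∂_k) / im(∂_{k+1}) we obtain:

  H_0: rank C_0 − rank ∂_1 = 12 − 10 = 2, and the invariant factors of ∂_1 are all 1, so H_0 ≅ Z^2.
  H_1: rank ker ∂_1 − rank ∂_2 = (19 − 10) − 5 = 4, and the invariant factors of ∂_2 are all 1, so H_1 ≅ Z^4.
  H_2: rank ker ∂_2 − rank ∂_3 = (5 − 5) − 0 = 0, and there is no ∂_3, so H_2 ≅ 0.

As a check, the Euler characteristic is 12 − 19 + 5 = -2, which agrees with 2 − 4 + 0 = -2.
(K is a triangulation of the disjoint union of a wedge of 3 circles and the Möbius band.)

Hence the Betti numbers are b_0 = 2, b_1 = 4, b_2 = 0.

b_0 = 2, b_1 = 4, b_2 = 0.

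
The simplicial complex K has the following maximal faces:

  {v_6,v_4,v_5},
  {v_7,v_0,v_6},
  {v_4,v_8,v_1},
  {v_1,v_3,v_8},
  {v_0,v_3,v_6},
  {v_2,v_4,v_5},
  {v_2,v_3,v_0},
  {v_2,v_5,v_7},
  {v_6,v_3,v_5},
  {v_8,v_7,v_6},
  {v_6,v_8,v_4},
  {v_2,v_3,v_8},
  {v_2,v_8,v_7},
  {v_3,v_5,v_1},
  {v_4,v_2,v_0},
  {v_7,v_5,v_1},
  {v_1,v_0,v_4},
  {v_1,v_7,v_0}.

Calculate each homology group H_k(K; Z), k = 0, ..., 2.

We work with the vertex ordering v_0 < v_1 < v_2 < v_3 < v_4 < v_5 < v_6 < v_7 < v_8. The simplices of K, each written with vertices in increasing order, are:

  0-simplices (9): [v_0], [v_1], [v_2], [v_3], [v_4], [v_5], [v_6], [v_7], [v_8]
  1-simplices (27): (27 of them)
  2-simplices (18): (18 of them)

Hence C_0 ≅ Z^9, C_1 ≅ Z^27, C_2 ≅ Z^18.

Boundary ∂_1: C_1 → C_0 maps an edge to its endpoints' difference, ∂[p,q] = q − p. For instance
  ∂[v_5,v_6] = [v_6] − [v_5].
This gives a 9×27 integer matrix of rank 8; reducing to Smith normal form yields diagonal entries (1,1,1,1,1,1,1,1).

The boundary map ∂_2: C_2 → C_1 acts by ∂[p,q,r] = [q,r] − [p,r] + [p,q]. For instance
  ∂[v_1,v_3,v_8] = [v_3,v_8] − [v_1,v_8] + [v_1,v_3],
  ∂[v_0,v_6,v_7] = [v_6,v_7] − [v_0,v_7] + [v_0,v_6].
As a 27×18 matrix over Z this has rank 17, with invariant factors (1,1,1,1,1,1,1,1,1,1,1,1,1,1,1,1,1).

From H_k ≅ ker(∂_k) / im(∂_{k+1}) we obtain:

  H_0: rank C_0 − rank ∂_1 = 9 − 8 = 1, and the invariant factors of ∂_1 are all 1, so H_0 = Z.
  H_1: rank ker ∂_1 − rank ∂_2 = (27 − 8) − 17 = 2, and the invariant factors of ∂_2 are all 1, so H_1 = Z^2.
  H_2: rank ker ∂_2 − rank ∂_3 = (18 − 17) − 0 = 1, and there is no ∂_3, so H_2 = Z.

As a check, the Euler characteristic is 9 − 27 + 18 = 0, which agrees with 1 − 2 + 1 = 0.
(K is a triangulation of the torus T^2.)

H_0 ≅ Z,  H_1 ≅ Z^2,  H_2 ≅ Z.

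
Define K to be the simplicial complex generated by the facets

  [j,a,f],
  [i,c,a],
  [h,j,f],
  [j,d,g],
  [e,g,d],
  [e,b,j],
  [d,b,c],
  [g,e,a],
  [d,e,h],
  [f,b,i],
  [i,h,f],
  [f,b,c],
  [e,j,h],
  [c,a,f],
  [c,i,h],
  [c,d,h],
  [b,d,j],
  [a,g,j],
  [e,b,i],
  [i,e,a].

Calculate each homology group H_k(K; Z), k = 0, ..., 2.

K has 10 vertices, 30 edges, 20 triangles.
rank ∂_0 = 0, rank ∂_1 = 9 ⇒ b_0 = 10 − 0 − 9 = 1; all invariant factors of ∂_1 are 1 so no torsion. So H_0 ≅ Z.
rank ∂_1 = 9, rank ∂_2 = 20 ⇒ b_1 = 30 − 9 − 20 = 1; ∂_2 has invariant factor(s) [2] giving torsion. So H_1 ≅ Z ⊕ Z/2.
rank ∂_2 = 20, rank ∂_3 = 0 ⇒ b_2 = 20 − 20 − 0 = 0. So H_2 ≅ 0.

H_0 ≅ Z,  H_1 ≅ Z ⊕ Z/2,  H_2 = 0.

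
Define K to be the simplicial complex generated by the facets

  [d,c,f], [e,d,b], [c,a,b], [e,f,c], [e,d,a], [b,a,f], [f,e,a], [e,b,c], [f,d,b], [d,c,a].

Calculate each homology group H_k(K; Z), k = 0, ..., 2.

H_0 = Z,  H_1 = Z/2,  H_2 = 0.

Fix the vertex order a < b < c < d < e < f and write every simplex with vertices in increasing order. Then dim K = 2 and the simplices of K are:

  0-simplices (6): a, b, c, d, e, f
  1-simplices (15): ab, ac, ad, ae, af, bc, bd, be, bf, cd, ce, cf, de, df, ef
  2-simplices (10): abc, abf, acd, ade, aef, bce, bde, bdf, cdf, cef

giving chain groups C_0 ≅ Z^6, C_1 ≅ Z^15, C_2 ≅ Z^10.

∂_1: C_1 → C_0 is given by ∂[p,q] = [q] − [p]. For instance
  ∂bf = f − b.
The resulting 6×15 matrix has rank 5, and its Smith normal form has invariant factors (1,1,1,1,1).

∂_2: C_2 → C_1 maps a triangle to the signed sum of its edges. For instance
  ∂aef = ef − af + ae,
  ∂acd = cd − ad + ac.
As a 15×10 matrix over Z this has rank 10, with invariant factors (1,1,1,1,1,1,1,1,1,2).

Computing H_k = (kernel of ∂_k) / (image of ∂_{k+1}):

  H_0: rank C_0 − rank ∂_1 = 6 − 5 = 1, and the invariant factors of ∂_1 are all 1, so H_0 ≅ Z.
  H_1: rank ker ∂_1 − rank ∂_2 = (15 − 5) − 10 = 0, and ∂_2 has invariant factor 2 > 1, so H_1 ≅ Z/2.
  H_2: rank ker ∂_2 − rank ∂_3 = (10 − 10) − 0 = 0, and there is no ∂_3, so H_2 ≅ 0.

(K is a triangulation of the real projective plane RP^2.)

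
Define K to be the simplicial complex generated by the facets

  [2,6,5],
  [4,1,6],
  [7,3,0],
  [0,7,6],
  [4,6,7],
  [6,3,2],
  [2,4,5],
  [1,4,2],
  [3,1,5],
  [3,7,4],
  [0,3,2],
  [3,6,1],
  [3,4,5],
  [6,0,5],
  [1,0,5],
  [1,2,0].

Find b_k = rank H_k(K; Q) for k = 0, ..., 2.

Fix the vertex order 0 < 1 < 2 < 3 < 4 < 5 < 6 < 7 and write every simplex with vertices in increasing order. Then dim K = 2 and the simplices of K are:

  0-simplices (8): [0], [1], [2], [3], [4], [5], [6], [7]
  1-simplices (24): (24 of them)
  2-simplices (16): [0,1,2], [0,1,5], [0,2,3], [0,3,7], [0,5,6], [0,6,7], [1,2,4], [1,3,5], [1,3,6], [1,4,6], [2,3,6], [2,4,5], [2,5,6], [3,4,5], [3,4,7], [4,6,7]

giving chain groups C_0 ≅ Z^8, C_1 ≅ Z^24, C_2 ≅ Z^16.

The boundary map ∂_1: C_1 → C_0 maps an edge to its endpoints' difference, ∂[p,q] = q − p.
The resulting 8×24 matrix has rank 7, and its Smith normal form has invariant factors (1,1,1,1,1,1,1).

∂_2: C_2 → C_1 acts by ∂[p,q,r] = [q,r] − [p,r] + [p,q]. For instance
  ∂[2,3,6] = [3,6] − [2,6] + [2,3],
  ∂[0,1,2] = [1,2] − [0,2] + [0,1].
The 24×16 boundary matrix has rank 15 and Smith normal form diag(1,1,1,1,1,1,1,1,1,1,1,1,1,1,1).

Now H_k = ker ∂_k / im ∂_{k+1}, so:

  H_0: rank C_0 − rank ∂_1 = 8 − 7 = 1, and the invariant factors of ∂_1 are all 1, so H_0 ≅ Z.
  H_1: rank ker ∂_1 − rank ∂_2 = (24 − 7) − 15 = 2, and the invariant factors of ∂_2 are all 1, so H_1 ≅ Z^2.
  H_2: rank ker ∂_2 − rank ∂_3 = (16 − 15) − 0 = 1, and there is no ∂_3, so H_2 ≅ Z.

(K is a triangulation of the torus T^2.)

Hence the Betti numbers are b_0 = 1, b_1 = 2, b_2 = 1.

b_0 = 1, b_1 = 2, b_2 = 1.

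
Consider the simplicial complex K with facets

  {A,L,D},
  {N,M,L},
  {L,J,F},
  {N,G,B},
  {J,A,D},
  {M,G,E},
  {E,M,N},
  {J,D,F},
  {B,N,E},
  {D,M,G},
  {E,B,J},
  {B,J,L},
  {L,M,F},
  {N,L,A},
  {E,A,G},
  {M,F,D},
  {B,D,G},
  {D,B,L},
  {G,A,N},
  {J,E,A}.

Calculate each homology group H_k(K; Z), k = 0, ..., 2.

H_0 = Z,  H_1 = Z ⊕ Z/2,  H_2 = 0.

Order the vertices as A < B < D < E < F < G < J < L < M < N. Listing each simplex with vertices in this order, K has dimension 2 with simplices:

  0-simplices (10): A, B, D, E, F, G, J, L, M, N
  1-simplices (30): AD, AE, AG, AJ, AL, AN, BD, BE, BG, BJ, BL, BN, DF, DG, DJ, DL, DM, EG, EJ, EM, EN, FJ, FL, FM, GM, GN, JL, LM, LN, MN
  2-simplices (20): ADJ, ADL, AEG, AEJ, AGN, ALN, BDG, BDL, BEJ, BEN, BGN, BJL, DFJ, DFM, DGM, EGM, EMN, FJL, FLM, LMN

so the chain groups are C_0 ≅ Z^10, C_1 ≅ Z^30, C_2 ≅ Z^20.

The boundary map ∂_1: C_1 → C_0 sends each edge [p,q] (with p < q) to q − p. For instance
  ∂GN = N − G.
As a 10×30 matrix over Z this has rank 9, with invariant factors (1,1,1,1,1,1,1,1,1).

∂_2: C_2 → C_1 acts by ∂[p,q,r] = [q,r] − [p,r] + [p,q]. For instance
  ∂AEG = EG − AG + AE,
  ∂BEN = EN − BN + BE.
The 30×20 boundary matrix has rank 20 and Smith normal form diag(1,1,1,1,1,1,1,1,1,1,1,1,1,1,1,1,1,1,1,2).

Reading off H_k = ker ∂_k / im ∂_{k+1}:

  H_0: rank C_0 − rank ∂_1 = 10 − 9 = 1, and the invariant factors of ∂_1 are all 1, so H_0 ≅ Z.
  H_1: rank ker ∂_1 − rank ∂_2 = (30 − 9) − 20 = 1, and ∂_2 has invariant factor 2 > 1, so H_1 ≅ Z ⊕ Z/2.
  H_2: rank ker ∂_2 − rank ∂_3 = (20 − 20) − 0 = 0, and there is no ∂_3, so H_2 ≅ 0.

As a check, the Euler characteristic is 10 − 30 + 20 = 0, which agrees with 1 − 1 + 0 = 0.
(K is a triangulation of the Klein bottle.)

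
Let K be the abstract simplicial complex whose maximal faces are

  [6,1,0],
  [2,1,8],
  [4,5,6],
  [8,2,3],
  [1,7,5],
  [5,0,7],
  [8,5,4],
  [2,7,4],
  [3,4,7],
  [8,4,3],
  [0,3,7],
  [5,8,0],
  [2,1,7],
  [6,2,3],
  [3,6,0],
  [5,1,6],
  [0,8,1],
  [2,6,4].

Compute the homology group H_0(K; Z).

H_0 = Z.

We work with the vertex ordering 0 < 1 < 2 < 3 < 4 < 5 < 6 < 7 < 8. The simplices of K, each written with vertices in increasing order, are:

  0-simplices (9): [0], [1], [2], [3], [4], [5], [6], [7], [8]
  1-simplices (27): (27 of them)
  2-simplices (18): [0,1,6], [0,1,8], [0,3,6], [0,3,7], [0,5,7], [0,5,8], [1,2,7], [1,2,8], [1,5,6], [1,5,7], [2,3,6], [2,3,8], [2,4,6], [2,4,7], [3,4,7], [3,4,8], [4,5,6], [4,5,8]

Hence C_0 ≅ Z^9, C_1 ≅ Z^27, C_2 ≅ Z^18.

The boundary map ∂_1: C_1 → C_0 sends each edge [p,q] (with p < q) to q − p. For instance
  ∂[2,3] = [3] − [2].
The 9×27 boundary matrix has rank 8 and Smith normal form diag(1,1,1,1,1,1,1,1).

∂_2: C_2 → C_1 acts by ∂[p,q,r] = [q,r] − [p,r] + [p,q]. For instance
  ∂[1,5,6] = [5,6] − [1,6] + [1,5],
  ∂[3,4,7] = [4,7] − [3,7] + [3,4].
This gives a 27×18 integer matrix of rank 18; reducing to Smith normal form yields diagonal entries (1,1,1,1,1,1,1,1,1,1,1,1,1,1,1,1,1,2).

Reading off H_k = ker ∂_k / im ∂_{k+1}:

  H_0: rank C_0 − rank ∂_1 = 9 − 8 = 1, and the invariant factors of ∂_1 are all 1, so H_0 = Z.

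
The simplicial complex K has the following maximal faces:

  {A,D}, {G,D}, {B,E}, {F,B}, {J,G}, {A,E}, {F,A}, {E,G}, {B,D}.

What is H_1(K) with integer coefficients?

We work with the vertex ordering A < B < D < E < F < G < J. The simplices of K, each written with vertices in increasing order, are:

  0-simplices (7): A, B, D, E, F, G, J
  1-simplices (9): AD, AE, AF, BD, BE, BF, DG, EG, GJ

giving chain groups C_0 ≅ Z^7, C_1 ≅ Z^9.

The boundary map ∂_1: C_1 → C_0 sends each edge [p,q] (with p < q) to q − p. For instance
  ∂AF = F − A.
This gives a 7×9 integer matrix of rank 6; reducing to Smith normal form yields diagonal entries (1,1,1,1,1,1).

Now H_k = ker ∂_k / im ∂_{k+1}, so:

  H_1: rank ker ∂_1 − rank ∂_2 = (9 − 6) − 0 = 3, and there is no ∂_2, so H_1 = Z^3.

H_1 = Z^3.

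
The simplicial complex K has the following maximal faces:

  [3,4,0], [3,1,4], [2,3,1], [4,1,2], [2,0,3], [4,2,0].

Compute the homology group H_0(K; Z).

Take the total order 0 < 1 < 2 < 3 < 4 on the vertex set. Then K (dimension 2) consists of the simplices:

  0-simplices (5): [0], [1], [2], [3], [4]
  1-simplices (9): [0,2], [0,3], [0,4], [1,2], [1,3], [1,4], [2,3], [2,4], [3,4]
  2-simplices (6): [0,2,3], [0,2,4], [0,3,4], [1,2,3], [1,2,4], [1,3,4]

so the chain groups are C_0 ≅ Z^5, C_1 ≅ Z^9, C_2 ≅ Z^6.

The boundary map ∂_1: C_1 → C_0 maps an edge to its endpoints' difference, ∂[p,q] = q − p. For instance
  ∂[0,4] = [4] − [0].
As a 5×9 matrix over Z this has rank 4, with invariant factors (1,1,1,1).

Boundary ∂_2: C_2 → C_1 sends each 2-simplex [p,q,r] to [q,r] − [p,r] + [p,q]. For instance
  ∂[0,3,4] = [3,4] − [0,4] + [0,3],
  ∂[1,2,3] = [2,3] − [1,3] + [1,2].
This gives a 9×6 integer matrix of rank 5; reducing to Smith normal form yields diagonal entries (1,1,1,1,1).

Now H_k = ker ∂_k / im ∂_{k+1}, so:

  H_0: rank C_0 − rank ∂_1 = 5 − 4 = 1, and the invariant factors of ∂_1 are all 1, so H_0 ≅ Z.

(K is a triangulation of the 2-sphere S^2.)

H_0 = Z.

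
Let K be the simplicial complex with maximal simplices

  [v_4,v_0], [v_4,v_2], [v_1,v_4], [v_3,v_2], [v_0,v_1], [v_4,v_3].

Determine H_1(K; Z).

H_1 ≅ Z^2.

Order the vertices as v_0 < v_1 < v_2 < v_3 < v_4. Listing each simplex with vertices in this order, K has dimension 1 with simplices:

  0-simplices (5): [v_0], [v_1], [v_2], [v_3], [v_4]
  1-simplices (6): [v_0,v_1], [v_0,v_4], [v_1,v_4], [v_2,v_3], [v_2,v_4], [v_3,v_4]

so the chain groups are C_0 ≅ Z^5, C_1 ≅ Z^6.

The boundary map ∂_1: C_1 → C_0 sends each edge [p,q] (with p < q) to q − p. For instance
  ∂[v_1,v_4] = [v_4] − [v_1].
As a 5×6 matrix over Z this has rank 4, with invariant factors (1,1,1,1).

Computing H_k = (kernel of ∂_k) / (image of ∂_{k+1}):

  H_1: rank ker ∂_1 − rank ∂_2 = (6 − 4) − 0 = 2, and there is no ∂_2, so H_1 ≅ Z^2.

(K is a triangulation of a wedge of 2 circles.)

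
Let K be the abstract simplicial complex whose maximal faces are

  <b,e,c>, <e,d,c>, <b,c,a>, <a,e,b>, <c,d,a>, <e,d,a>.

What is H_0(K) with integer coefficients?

Take the total order a < b < c < d < e on the vertex set. Then K (dimension 2) consists of the simplices:

  0-simplices (5): a, b, c, d, e
  1-simplices (9): ab, ac, ad, ae, bc, be, cd, ce, de
  2-simplices (6): abc, abe, acd, ade, bce, cde

giving chain groups C_0 ≅ Z^5, C_1 ≅ Z^9, C_2 ≅ Z^6.

The boundary map ∂_1: C_1 → C_0 maps an edge to its endpoints' difference, ∂[p,q] = q − p.
The 5×9 boundary matrix has rank 4 and Smith normal form diag(1,1,1,1).

Boundary ∂_2: C_2 → C_1 maps a triangle to the signed sum of its edges. For instance
  ∂abe = be − ae + ab,
  ∂ade = de − ae + ad.
This gives a 9×6 integer matrix of rank 5; reducing to Smith normal form yields diagonal entries (1,1,1,1,1).

From H_k ≅ ker(∂_k) / im(∂_{k+1}) we obtain:

  H_0: rank C_0 − rank ∂_1 = 5 − 4 = 1, and the invariant factors of ∂_1 are all 1, so H_0 = Z.

H_0 ≅ Z.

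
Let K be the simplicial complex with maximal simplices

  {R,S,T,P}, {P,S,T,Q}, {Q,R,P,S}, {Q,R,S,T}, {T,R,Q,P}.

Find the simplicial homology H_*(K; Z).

H_0 ≅ Z,  H_1 = 0,  H_2 = 0,  H_3 ≅ Z.

Fix the vertex order P < Q < R < S < T and write every simplex with vertices in increasing order. Then dim K = 3 and the simplices of K are:

  0-simplices (5): P, Q, R, S, T
  1-simplices (10): PQ, PR, PS, PT, QR, QS, QT, RS, RT, ST
  2-simplices (10): PQR, PQS, PQT, PRS, PRT, PST, QRS, QRT, QST, RST
  3-simplices (5): PQRS, PQRT, PQST, PRST, QRST

giving chain groups C_0 ≅ Z^5, C_1 ≅ Z^10, C_2 ≅ Z^10, C_3 ≅ Z^5.

∂_1: C_1 → C_0 is given by ∂[p,q] = [q] − [p]. For instance
  ∂RS = S − R.
The resulting 5×10 matrix has rank 4, and its Smith normal form has invariant factors (1,1,1,1).

∂_2: C_2 → C_1 sends each 2-simplex [p,q,r] to [q,r] − [p,r] + [p,q]. For instance
  ∂QRT = RT − QT + QR,
  ∂PRT = RT − PT + PR.
The 10×10 boundary matrix has rank 6 and Smith normal form diag(1,1,1,1,1,1).

∂_3: C_3 → C_2 sends each 3-simplex σ to the alternating sum Σ_i (−1)^i (σ with its i-th vertex removed). For instance
  ∂PQRS = QRS − PRS + PQS − PQR,
  ∂PRST = RST − PST + PRT − PRS.
The resulting 10×5 matrix has rank 4, and its Smith normal form has invariant factors (1,1,1,1).

Now H_k = ker ∂_k / im ∂_{k+1}, so:

  H_0: rank C_0 − rank ∂_1 = 5 − 4 = 1, and the invariant factors of ∂_1 are all 1, so H_0 = Z.
  H_1: rank ker ∂_1 − rank ∂_2 = (10 − 4) − 6 = 0, and the invariant factors of ∂_2 are all 1, so H_1 = 0.
  H_2: rank ker ∂_2 − rank ∂_3 = (10 − 6) − 4 = 0, and the invariant factors of ∂_3 are all 1, so H_2 = 0.
  H_3: rank ker ∂_3 − rank ∂_4 = (5 − 4) − 0 = 1, and there is no ∂_4, so H_3 = Z.

As a check, the Euler characteristic is 5 − 10 + 10 − 5 = 0, which agrees with 1 − 0 + 0 − 1 = 0.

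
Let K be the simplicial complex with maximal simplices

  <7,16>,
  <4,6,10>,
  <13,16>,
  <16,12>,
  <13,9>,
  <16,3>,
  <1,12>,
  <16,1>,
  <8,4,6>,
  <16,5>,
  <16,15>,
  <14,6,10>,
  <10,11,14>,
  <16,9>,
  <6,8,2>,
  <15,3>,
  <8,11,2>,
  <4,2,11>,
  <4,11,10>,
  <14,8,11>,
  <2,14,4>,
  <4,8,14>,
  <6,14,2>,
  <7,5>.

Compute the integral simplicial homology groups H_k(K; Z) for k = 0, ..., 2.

H_0 ≅ Z^2,  H_1 ≅ Z^4 ⊕ Z/2Z,  H_2 = 0.

Fix the vertex order 1 < 2 < 3 < 4 < 5 < 6 < 7 < 8 < 9 < 10 < 11 < 12 < 13 < 14 < 15 < 16 and write every simplex with vertices in increasing order. Then dim K = 2 and the simplices of K are:

  0-simplices (16): [1], [2], [3], [4], [5], [6], [7], [8], [9], [10], [11], [12], [13], [14], [15], [16]
  1-simplices (30): (30 of them)
  2-simplices (12): [2,4,11], [2,4,14], [2,6,8], [2,6,14], [2,8,11], [4,6,8], [4,6,10], [4,8,14], [4,10,11], [6,10,14], [8,11,14], [10,11,14]

giving chain groups C_0 ≅ Z^16, C_1 ≅ Z^30, C_2 ≅ Z^12.

∂_1: C_1 → C_0 is given by ∂[p,q] = [q] − [p]. For instance
  ∂[13,16] = [16] − [13].
As a 16×30 matrix over Z this has rank 14, with invariant factors (1,1,1,1,1,1,1,1,1,1,1,1,1,1).

The boundary map ∂_2: C_2 → C_1 acts by ∂[p,q,r] = [q,r] − [p,r] + [p,q]. For instance
  ∂[2,6,14] = [6,14] − [2,14] + [2,6],
  ∂[4,10,11] = [10,11] − [4,11] + [4,10].
The 30×12 boundary matrix has rank 12 and Smith normal form diag(1,1,1,1,1,1,1,1,1,1,1,2).

Now H_k = ker ∂_k / im ∂_{k+1}, so:

  H_0: rank C_0 − rank ∂_1 = 16 − 14 = 2, and the invariant factors of ∂_1 are all 1, so H_0 = Z^2.
  H_1: rank ker ∂_1 − rank ∂_2 = (30 − 14) − 12 = 4, and ∂_2 has invariant factor 2 > 1, so H_1 = Z^4 ⊕ Z/2Z.
  H_2: rank ker ∂_2 − rank ∂_3 = (12 − 12) − 0 = 0, and there is no ∂_3, so H_2 = 0.

As a check, the Euler characteristic is 16 − 30 + 12 = -2, which agrees with 2 − 4 + 0 = -2.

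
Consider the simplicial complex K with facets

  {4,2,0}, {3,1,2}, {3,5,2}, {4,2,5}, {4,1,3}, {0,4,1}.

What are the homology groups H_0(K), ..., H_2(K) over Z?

H_0 ≅ Z,  H_1 ≅ Z,  H_2 = 0.

Fix the vertex order 0 < 1 < 2 < 3 < 4 < 5 and write every simplex with vertices in increasing order. Then dim K = 2 and the simplices of K are:

  0-simplices (6): [0], [1], [2], [3], [4], [5]
  1-simplices (12): [0,1], [0,2], [0,4], [1,2], [1,3], [1,4], [2,3], [2,4], [2,5], [3,4], [3,5], [4,5]
  2-simplices (6): [0,1,4], [0,2,4], [1,2,3], [1,3,4], [2,3,5], [2,4,5]

so the chain groups are C_0 ≅ Z^6, C_1 ≅ Z^12, C_2 ≅ Z^6.

∂_1: C_1 → C_0 maps an edge to its endpoints' difference, ∂[p,q] = q − p. For instance
  ∂[1,2] = [2] − [1].
As a 6×12 matrix over Z this has rank 5, with invariant factors (1,1,1,1,1).

Boundary ∂_2: C_2 → C_1 sends each 2-simplex [p,q,r] to [q,r] − [p,r] + [p,q]. For instance
  ∂[1,2,3] = [2,3] − [1,3] + [1,2],
  ∂[0,2,4] = [2,4] − [0,4] + [0,2].
This gives a 12×6 integer matrix of rank 6; reducing to Smith normal form yields diagonal entries (1,1,1,1,1,1).

Reading off H_k = ker ∂_k / im ∂_{k+1}:

  H_0: rank C_0 − rank ∂_1 = 6 − 5 = 1, and the invariant factors of ∂_1 are all 1, so H_0 ≅ Z.
  H_1: rank ker ∂_1 − rank ∂_2 = (12 − 5) − 6 = 1, and the invariant factors of ∂_2 are all 1, so H_1 ≅ Z.
  H_2: rank ker ∂_2 − rank ∂_3 = (6 − 6) − 0 = 0, and there is no ∂_3, so H_2 ≅ 0.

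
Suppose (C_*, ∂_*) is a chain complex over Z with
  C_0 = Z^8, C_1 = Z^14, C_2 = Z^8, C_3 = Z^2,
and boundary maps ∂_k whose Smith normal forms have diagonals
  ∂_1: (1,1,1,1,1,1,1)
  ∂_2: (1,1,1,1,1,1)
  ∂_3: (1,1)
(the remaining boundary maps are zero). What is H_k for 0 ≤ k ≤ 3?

H_0: b_0 = 8 − 0 − 7 = 1; torsion from ∂_1 factors > 1: none. So H_0 = Z.
H_1: b_1 = 14 − 7 − 6 = 1; torsion from ∂_2 factors > 1: none. So H_1 = Z.
H_2: b_2 = 8 − 6 − 2 = 0; torsion from ∂_3 factors > 1: none. So H_2 = 0.
H_3: b_3 = 2 − 2 − 0 = 0; torsion from ∂_4 factors > 1: none. So H_3 = 0.

H_0 = Z,  H_1 = Z,  H_2 = 0,  H_3 = 0.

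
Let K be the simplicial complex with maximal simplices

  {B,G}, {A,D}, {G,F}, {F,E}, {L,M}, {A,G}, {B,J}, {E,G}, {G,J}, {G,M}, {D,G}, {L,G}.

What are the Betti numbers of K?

b_0 = 1, b_1 = 4.

Fix the vertex order A < B < D < E < F < G < J < L < M and write every simplex with vertices in increasing order. Then dim K = 1 and the simplices of K are:

  0-simplices (9): A, B, D, E, F, G, J, L, M
  1-simplices (12): AD, AG, BG, BJ, DG, EF, EG, FG, GJ, GL, GM, LM

so the chain groups are C_0 ≅ Z^9, C_1 ≅ Z^12.

Boundary ∂_1: C_1 → C_0 maps an edge to its endpoints' difference, ∂[p,q] = q − p. For instance
  ∂BJ = J − B.
This gives a 9×12 integer matrix of rank 8; reducing to Smith normal form yields diagonal entries (1,1,1,1,1,1,1,1).

Computing H_k = (kernel of ∂_k) / (image of ∂_{k+1}):

  H_0: rank C_0 − rank ∂_1 = 9 − 8 = 1, and the invariant factors of ∂_1 are all 1, so H_0 = Z.
  H_1: rank ker ∂_1 − rank ∂_2 = (12 − 8) − 0 = 4, and there is no ∂_2, so H_1 = Z^4.

As a check, the Euler characteristic is 9 − 12 = -3, which agrees with 1 − 4 = -3.

Hence the Betti numbers are b_0 = 1, b_1 = 4.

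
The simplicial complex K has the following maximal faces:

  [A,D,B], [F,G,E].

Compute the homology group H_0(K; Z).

Fix the vertex order A < B < D < E < F < G and write every simplex with vertices in increasing order. Then dim K = 2 and the simplices of K are:

  0-simplices (6): A, B, D, E, F, G
  1-simplices (6): AB, AD, BD, EF, EG, FG
  2-simplices (2): ABD, EFG

so the chain groups are C_0 ≅ Z^6, C_1 ≅ Z^6, C_2 ≅ Z^2.

Boundary ∂_1: C_1 → C_0 sends each edge [p,q] (with p < q) to q − p. For instance
  ∂AB = B − A.
The 6×6 boundary matrix has rank 4 and Smith normal form diag(1,1,1,1).

The boundary map ∂_2: C_2 → C_1 maps a triangle to the signed sum of its edges. For instance
  ∂EFG = FG − EG + EF,
  ∂ABD = BD − AD + AB.
The 6×2 boundary matrix has rank 2 and Smith normal form diag(1,1).

Now H_k = ker ∂_k / im ∂_{k+1}, so:

  H_0: rank C_0 − rank ∂_1 = 6 − 4 = 2, and the invariant factors of ∂_1 are all 1, so H_0 = Z^2.

H_0 = Z^2.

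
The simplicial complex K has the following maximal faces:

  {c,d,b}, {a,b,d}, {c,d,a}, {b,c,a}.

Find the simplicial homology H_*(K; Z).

Take the total order a < b < c < d on the vertex set. Then K (dimension 2) consists of the simplices:

  0-simplices (4): a, b, c, d
  1-simplices (6): ab, ac, ad, bc, bd, cd
  2-simplices (4): abc, abd, acd, bcd

so the chain groups are C_0 ≅ Z^4, C_1 ≅ Z^6, C_2 ≅ Z^4.

The boundary map ∂_1: C_1 → C_0 is given by ∂[p,q] = [q] − [p]. For instance
  ∂cd = d − c.
The 4×6 boundary matrix has rank 3 and Smith normal form diag(1,1,1).

∂_2: C_2 → C_1 acts by ∂[p,q,r] = [q,r] − [p,r] + [p,q]. For instance
  ∂abc = bc − ac + ab,
  ∂acd = cd − ad + ac.
This gives a 6×4 integer matrix of rank 3; reducing to Smith normal form yields diagonal entries (1,1,1).

From H_k ≅ ker(∂_k) / im(∂_{k+1}) we obtain:

  H_0: rank C_0 − rank ∂_1 = 4 − 3 = 1, and the invariant factors of ∂_1 are all 1, so H_0 = Z.
  H_1: rank ker ∂_1 − rank ∂_2 = (6 − 3) − 3 = 0, and the invariant factors of ∂_2 are all 1, so H_1 = 0.
  H_2: rank ker ∂_2 − rank ∂_3 = (4 − 3) − 0 = 1, and there is no ∂_3, so H_2 = Z.

As a check, the Euler characteristic is 4 − 6 + 4 = 2, which agrees with 1 − 0 + 1 = 2.
(K is a triangulation of the 2-sphere S^2.)

H_0 ≅ Z,  H_1 = 0,  H_2 ≅ Z.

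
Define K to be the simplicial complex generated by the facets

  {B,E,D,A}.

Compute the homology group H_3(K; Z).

Order the vertices as A < B < D < E. Listing each simplex with vertices in this order, K has dimension 3 with simplices:

  0-simplices (4): A, B, D, E
  1-simplices (6): AB, AD, AE, BD, BE, DE
  2-simplices (4): ABD, ABE, ADE, BDE
  3-simplices (1): ABDE

Hence C_0 ≅ Z^4, C_1 ≅ Z^6, C_2 ≅ Z^4, C_3 ≅ Z^1.

∂_1: C_1 → C_0 is given by ∂[p,q] = [q] − [p]. For instance
  ∂BD = D − B.
The resulting 4×6 matrix has rank 3, and its Smith normal form has invariant factors (1,1,1).

∂_2: C_2 → C_1 maps a triangle to the signed sum of its edges. For instance
  ∂ADE = DE − AE + AD,
  ∂BDE = DE − BE + BD.
The resulting 6×4 matrix has rank 3, and its Smith normal form has invariant factors (1,1,1).

The boundary map ∂_3: C_3 → C_2 sends each 3-simplex σ to the alternating sum Σ_i (−1)^i (σ with its i-th vertex removed). For instance
  ∂ABDE = BDE − ADE + ABE − ABD.
This gives a 4×1 integer matrix of rank 1; reducing to Smith normal form yields diagonal entries (1).

Reading off H_k = ker ∂_k / im ∂_{k+1}:

  H_3: rank ker ∂_3 − rank ∂_4 = (1 − 1) − 0 = 0, and there is no ∂_4, so H_3 ≅ 0.

H_3 ≅ 0.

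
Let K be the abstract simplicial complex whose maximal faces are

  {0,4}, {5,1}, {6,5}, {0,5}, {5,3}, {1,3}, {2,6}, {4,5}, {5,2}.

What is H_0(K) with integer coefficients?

Order the vertices as 0 < 1 < 2 < 3 < 4 < 5 < 6. Listing each simplex with vertices in this order, K has dimension 1 with simplices:

  0-simplices (7): [0], [1], [2], [3], [4], [5], [6]
  1-simplices (9): [0,4], [0,5], [1,3], [1,5], [2,5], [2,6], [3,5], [4,5], [5,6]

so the chain groups are C_0 ≅ Z^7, C_1 ≅ Z^9.

Boundary ∂_1: C_1 → C_0 maps an edge to its endpoints' difference, ∂[p,q] = q − p. For instance
  ∂[3,5] = [5] − [3].
As a 7×9 matrix over Z this has rank 6, with invariant factors (1,1,1,1,1,1).

Reading off H_k = ker ∂_k / im ∂_{k+1}:

  H_0: rank C_0 − rank ∂_1 = 7 − 6 = 1, and the invariant factors of ∂_1 are all 1, so H_0 ≅ Z.

H_0 = Z.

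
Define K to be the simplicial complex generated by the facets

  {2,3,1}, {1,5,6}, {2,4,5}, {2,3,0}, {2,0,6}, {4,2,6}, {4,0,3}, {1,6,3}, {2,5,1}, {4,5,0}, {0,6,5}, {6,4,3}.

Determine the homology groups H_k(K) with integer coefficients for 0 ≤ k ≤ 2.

H_0 ≅ Z,  H_1 ≅ Z/2,  H_2 = 0.

Fix the vertex order 0 < 1 < 2 < 3 < 4 < 5 < 6 and write every simplex with vertices in increasing order. Then dim K = 2 and the simplices of K are:

  0-simplices (7): [0], [1], [2], [3], [4], [5], [6]
  1-simplices (18): [0,2], [0,3], [0,4], [0,5], [0,6], [1,2], [1,3], [1,5], [1,6], [2,3], [2,4], [2,5], [2,6], [3,4], [3,6], [4,5], [4,6], [5,6]
  2-simplices (12): [0,2,3], [0,2,6], [0,3,4], [0,4,5], [0,5,6], [1,2,3], [1,2,5], [1,3,6], [1,5,6], [2,4,5], [2,4,6], [3,4,6]

Hence C_0 ≅ Z^7, C_1 ≅ Z^18, C_2 ≅ Z^12.

The boundary map ∂_1: C_1 → C_0 sends each edge [p,q] (with p < q) to q − p.
As a 7×18 matrix over Z this has rank 6, with invariant factors (1,1,1,1,1,1).

Boundary ∂_2: C_2 → C_1 sends each 2-simplex [p,q,r] to [q,r] − [p,r] + [p,q]. For instance
  ∂[3,4,6] = [4,6] − [3,6] + [3,4],
  ∂[2,4,5] = [4,5] − [2,5] + [2,4].
This gives a 18×12 integer matrix of rank 12; reducing to Smith normal form yields diagonal entries (1,1,1,1,1,1,1,1,1,1,1,2).

Now H_k = ker ∂_k / im ∂_{k+1}, so:

  H_0: rank C_0 − rank ∂_1 = 7 − 6 = 1, and the invariant factors of ∂_1 are all 1, so H_0 ≅ Z.
  H_1: rank ker ∂_1 − rank ∂_2 = (18 − 6) − 12 = 0, and ∂_2 has invariant factor 2 > 1, so H_1 ≅ Z/2.
  H_2: rank ker ∂_2 − rank ∂_3 = (12 − 12) − 0 = 0, and there is no ∂_3, so H_2 ≅ 0.

(K is a triangulation of the real projective plane RP^2.)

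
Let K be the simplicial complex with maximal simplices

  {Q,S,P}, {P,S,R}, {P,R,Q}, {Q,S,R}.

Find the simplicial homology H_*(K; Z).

H_0 ≅ Z,  H_1 = 0,  H_2 ≅ Z.

We work with the vertex ordering P < Q < R < S. The simplices of K, each written with vertices in increasing order, are:

  0-simplices (4): P, Q, R, S
  1-simplices (6): PQ, PR, PS, QR, QS, RS
  2-simplices (4): PQR, PQS, PRS, QRS

Hence C_0 ≅ Z^4, C_1 ≅ Z^6, C_2 ≅ Z^4.

The boundary map ∂_1: C_1 → C_0 is given by ∂[p,q] = [q] − [p]. For instance
  ∂QS = S − Q.
The resulting 4×6 matrix has rank 3, and its Smith normal form has invariant factors (1,1,1).

Boundary ∂_2: C_2 → C_1 sends each 2-simplex [p,q,r] to [q,r] − [p,r] + [p,q]. For instance
  ∂PQR = QR − PR + PQ,
  ∂PQS = QS − PS + PQ.
As a 6×4 matrix over Z this has rank 3, with invariant factors (1,1,1).

From H_k ≅ ker(∂_k) / im(∂_{k+1}) we obtain:

  H_0: rank C_0 − rank ∂_1 = 4 − 3 = 1, and the invariant factors of ∂_1 are all 1, so H_0 = Z.
  H_1: rank ker ∂_1 − rank ∂_2 = (6 − 3) − 3 = 0, and the invariant factors of ∂_2 are all 1, so H_1 = 0.
  H_2: rank ker ∂_2 − rank ∂_3 = (4 − 3) − 0 = 1, and there is no ∂_3, so H_2 = Z.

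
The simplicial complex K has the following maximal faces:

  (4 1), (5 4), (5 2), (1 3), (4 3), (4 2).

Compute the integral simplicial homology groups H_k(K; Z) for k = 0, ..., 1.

Order the vertices as 1 < 2 < 3 < 4 < 5. Listing each simplex with vertices in this order, K has dimension 1 with simplices:

  0-simplices (5): [1], [2], [3], [4], [5]
  1-simplices (6): [1,3], [1,4], [2,4], [2,5], [3,4], [4,5]

Hence C_0 ≅ Z^5, C_1 ≅ Z^6.

The boundary map ∂_1: C_1 → C_0 is given by ∂[p,q] = [q] − [p].
This gives a 5×6 integer matrix of rank 4; reducing to Smith normal form yields diagonal entries (1,1,1,1).

Now H_k = ker ∂_k / im ∂_{k+1}, so:

  H_0: rank C_0 − rank ∂_1 = 5 − 4 = 1, and the invariant factors of ∂_1 are all 1, so H_0 = Z.
  H_1: rank ker ∂_1 − rank ∂_2 = (6 − 4) − 0 = 2, and there is no ∂_2, so H_1 = Z^2.

H_0 ≅ Z,  H_1 ≅ Z^2.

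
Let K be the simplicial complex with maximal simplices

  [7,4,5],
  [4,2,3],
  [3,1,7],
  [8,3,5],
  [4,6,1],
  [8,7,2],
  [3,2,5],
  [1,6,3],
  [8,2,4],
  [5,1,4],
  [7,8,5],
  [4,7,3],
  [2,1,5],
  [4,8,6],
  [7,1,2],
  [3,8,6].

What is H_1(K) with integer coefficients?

H_1 = Z^2.

We work with the vertex ordering 1 < 2 < 3 < 4 < 5 < 6 < 7 < 8. The simplices of K, each written with vertices in increasing order, are:

  0-simplices (8): [1], [2], [3], [4], [5], [6], [7], [8]
  1-simplices (24): (24 of them)
  2-simplices (16): [1,2,5], [1,2,7], [1,3,6], [1,3,7], [1,4,5], [1,4,6], [2,3,4], [2,3,5], [2,4,8], [2,7,8], [3,4,7], [3,5,8], [3,6,8], [4,5,7], [4,6,8], [5,7,8]

Hence C_0 ≅ Z^8, C_1 ≅ Z^24, C_2 ≅ Z^16.

The boundary map ∂_1: C_1 → C_0 sends each edge [p,q] (with p < q) to q − p. For instance
  ∂[4,8] = [8] − [4].
This gives a 8×24 integer matrix of rank 7; reducing to Smith normal form yields diagonal entries (1,1,1,1,1,1,1).

The boundary map ∂_2: C_2 → C_1 sends each 2-simplex [p,q,r] to [q,r] − [p,r] + [p,q]. For instance
  ∂[2,4,8] = [4,8] − [2,8] + [2,4],
  ∂[3,6,8] = [6,8] − [3,8] + [3,6].
This gives a 24×16 integer matrix of rank 15; reducing to Smith normal form yields diagonal entries (1,1,1,1,1,1,1,1,1,1,1,1,1,1,1).

Computing H_k = (kernel of ∂_k) / (image of ∂_{k+1}):

  H_1: rank ker ∂_1 − rank ∂_2 = (24 − 7) − 15 = 2, and the invariant factors of ∂_2 are all 1, so H_1 = Z^2.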